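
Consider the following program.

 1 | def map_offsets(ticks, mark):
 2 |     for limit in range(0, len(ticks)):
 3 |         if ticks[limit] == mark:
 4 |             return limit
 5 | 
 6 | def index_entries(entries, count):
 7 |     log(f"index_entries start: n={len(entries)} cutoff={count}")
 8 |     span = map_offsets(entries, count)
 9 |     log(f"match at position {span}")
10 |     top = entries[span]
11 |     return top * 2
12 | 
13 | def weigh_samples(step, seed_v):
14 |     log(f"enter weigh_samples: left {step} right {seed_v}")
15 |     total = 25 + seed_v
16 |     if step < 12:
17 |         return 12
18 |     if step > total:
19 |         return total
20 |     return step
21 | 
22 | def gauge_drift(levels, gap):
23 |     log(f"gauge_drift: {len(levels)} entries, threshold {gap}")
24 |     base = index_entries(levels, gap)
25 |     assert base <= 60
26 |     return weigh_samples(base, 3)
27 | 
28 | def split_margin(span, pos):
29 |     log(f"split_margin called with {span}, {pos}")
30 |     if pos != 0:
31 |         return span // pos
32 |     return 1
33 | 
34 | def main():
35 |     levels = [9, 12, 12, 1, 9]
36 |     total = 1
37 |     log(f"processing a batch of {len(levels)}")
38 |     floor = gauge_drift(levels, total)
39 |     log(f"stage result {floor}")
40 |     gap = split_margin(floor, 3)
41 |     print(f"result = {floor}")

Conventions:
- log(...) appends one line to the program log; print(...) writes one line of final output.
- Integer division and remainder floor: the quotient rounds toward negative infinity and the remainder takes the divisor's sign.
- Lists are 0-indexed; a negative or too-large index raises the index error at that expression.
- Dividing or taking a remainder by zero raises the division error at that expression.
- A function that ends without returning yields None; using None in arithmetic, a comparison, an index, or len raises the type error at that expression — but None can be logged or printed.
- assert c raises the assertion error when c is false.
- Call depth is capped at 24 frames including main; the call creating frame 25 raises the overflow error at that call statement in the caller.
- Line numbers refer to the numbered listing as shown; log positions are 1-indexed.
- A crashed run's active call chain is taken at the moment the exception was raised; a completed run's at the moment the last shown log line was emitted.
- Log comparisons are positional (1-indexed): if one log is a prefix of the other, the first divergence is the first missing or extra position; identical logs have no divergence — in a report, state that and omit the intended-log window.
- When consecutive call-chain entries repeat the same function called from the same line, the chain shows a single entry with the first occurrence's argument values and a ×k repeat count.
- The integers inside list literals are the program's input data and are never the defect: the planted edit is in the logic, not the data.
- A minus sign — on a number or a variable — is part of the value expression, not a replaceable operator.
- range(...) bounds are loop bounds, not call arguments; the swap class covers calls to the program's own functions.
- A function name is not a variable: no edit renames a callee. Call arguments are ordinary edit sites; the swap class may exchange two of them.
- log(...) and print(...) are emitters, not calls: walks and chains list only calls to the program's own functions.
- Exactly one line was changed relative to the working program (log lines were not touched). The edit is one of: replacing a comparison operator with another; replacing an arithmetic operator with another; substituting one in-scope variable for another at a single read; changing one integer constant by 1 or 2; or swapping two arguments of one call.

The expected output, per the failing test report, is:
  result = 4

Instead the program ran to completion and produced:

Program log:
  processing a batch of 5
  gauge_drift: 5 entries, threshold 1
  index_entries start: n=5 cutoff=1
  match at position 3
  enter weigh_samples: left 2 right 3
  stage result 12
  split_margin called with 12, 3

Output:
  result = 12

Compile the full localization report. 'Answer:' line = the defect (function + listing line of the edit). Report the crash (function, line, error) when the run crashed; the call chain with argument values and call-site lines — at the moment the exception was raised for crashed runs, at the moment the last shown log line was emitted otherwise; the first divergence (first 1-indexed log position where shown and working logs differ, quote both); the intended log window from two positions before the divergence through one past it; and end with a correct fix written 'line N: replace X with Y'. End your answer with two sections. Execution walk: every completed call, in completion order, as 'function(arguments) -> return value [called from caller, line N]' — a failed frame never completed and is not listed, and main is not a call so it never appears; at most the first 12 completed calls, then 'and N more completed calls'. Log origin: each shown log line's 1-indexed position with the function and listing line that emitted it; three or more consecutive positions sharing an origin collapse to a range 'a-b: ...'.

Answer: the defect is in main at line 41.
Core observation: Every logged value matches the working version; the printed result is what differs.
Call chain: main -> split_margin(12, 3) (called at line 40).
First divergence: none; the two logs match at every position.
Execution walk:
  map_offsets([9, 12, 12, 1, 9], 1) -> 3  [called from index_entries, line 8]
  index_entries([9, 12, 12, 1, 9], 1) -> 2  [called from gauge_drift, line 24]
  weigh_samples(2, 3) -> 12  [called from gauge_drift, line 26]
  gauge_drift([9, 12, 12, 1, 9], 1) -> 12  [called from main, line 38]
  split_margin(12, 3) -> 4  [called from main, line 40]
Origin of each log line:
  1: logged in main at line 37
  2: logged in gauge_drift at line 23
  3: logged in index_entries at line 7
  4: logged in index_entries at line 9
  5: logged in weigh_samples at line 14
  6: logged in main at line 39
  7: logged in split_margin at line 29
A correct fix: line 41: replace `floor` with `gap`.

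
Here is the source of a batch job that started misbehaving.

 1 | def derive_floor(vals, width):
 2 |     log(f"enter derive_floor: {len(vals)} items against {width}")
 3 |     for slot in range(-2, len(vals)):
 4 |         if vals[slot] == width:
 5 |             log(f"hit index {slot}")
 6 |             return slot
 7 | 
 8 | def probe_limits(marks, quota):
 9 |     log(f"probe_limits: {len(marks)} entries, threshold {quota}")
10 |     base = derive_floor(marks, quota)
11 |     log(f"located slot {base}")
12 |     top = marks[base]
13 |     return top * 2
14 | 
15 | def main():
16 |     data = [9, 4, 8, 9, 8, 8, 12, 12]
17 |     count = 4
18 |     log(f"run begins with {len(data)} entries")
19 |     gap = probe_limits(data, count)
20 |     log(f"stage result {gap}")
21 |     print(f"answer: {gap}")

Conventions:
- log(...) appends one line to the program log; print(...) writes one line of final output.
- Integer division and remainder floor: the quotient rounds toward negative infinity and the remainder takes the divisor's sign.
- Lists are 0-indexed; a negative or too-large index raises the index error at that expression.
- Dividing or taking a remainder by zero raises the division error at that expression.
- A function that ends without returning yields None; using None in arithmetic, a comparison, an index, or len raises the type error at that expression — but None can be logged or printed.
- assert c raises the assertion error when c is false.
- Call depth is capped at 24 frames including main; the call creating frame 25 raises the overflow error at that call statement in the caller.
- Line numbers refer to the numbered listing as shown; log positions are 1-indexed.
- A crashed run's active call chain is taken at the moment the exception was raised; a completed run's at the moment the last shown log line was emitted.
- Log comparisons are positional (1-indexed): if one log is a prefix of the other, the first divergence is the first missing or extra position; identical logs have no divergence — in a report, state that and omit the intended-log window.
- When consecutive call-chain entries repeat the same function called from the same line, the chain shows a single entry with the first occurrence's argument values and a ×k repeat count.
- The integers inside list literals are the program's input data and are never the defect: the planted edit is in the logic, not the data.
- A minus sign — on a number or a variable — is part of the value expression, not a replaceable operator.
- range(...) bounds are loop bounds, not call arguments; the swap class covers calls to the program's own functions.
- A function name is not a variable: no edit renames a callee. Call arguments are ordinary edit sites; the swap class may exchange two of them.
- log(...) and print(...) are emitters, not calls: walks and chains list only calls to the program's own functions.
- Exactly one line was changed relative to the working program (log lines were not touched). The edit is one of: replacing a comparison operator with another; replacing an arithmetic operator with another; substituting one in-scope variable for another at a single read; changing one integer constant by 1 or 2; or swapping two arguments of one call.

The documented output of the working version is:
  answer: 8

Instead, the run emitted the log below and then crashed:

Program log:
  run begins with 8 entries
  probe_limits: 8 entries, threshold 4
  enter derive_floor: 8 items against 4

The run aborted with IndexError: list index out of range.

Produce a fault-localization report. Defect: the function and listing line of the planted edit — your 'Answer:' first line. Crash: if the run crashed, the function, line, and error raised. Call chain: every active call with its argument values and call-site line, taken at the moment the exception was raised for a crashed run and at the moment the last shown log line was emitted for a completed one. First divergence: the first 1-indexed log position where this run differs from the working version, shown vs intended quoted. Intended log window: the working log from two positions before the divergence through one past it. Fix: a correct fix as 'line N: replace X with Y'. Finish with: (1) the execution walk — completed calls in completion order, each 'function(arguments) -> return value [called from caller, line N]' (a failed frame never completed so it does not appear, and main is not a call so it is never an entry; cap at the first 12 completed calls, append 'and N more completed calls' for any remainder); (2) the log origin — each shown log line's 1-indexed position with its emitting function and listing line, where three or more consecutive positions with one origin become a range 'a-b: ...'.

Answer: the defect is in derive_floor at line 3.
Core observation: The faulty run's log stops after 3 lines; the working version's next line would be 'hit index 1'.
Crash: derive_floor, line 4, IndexError.
Call chain: main -> probe_limits([9, 4, 8, 9, 8, 8, 12, 12], 4) (called at line 19) -> derive_floor([9, 4, 8, 9, 8, 8, 12, 12], 4) (called at line 10).
First divergence: position 4 (shown log ended at 3 lines; the working version continues: 'hit index 1').
Intended log window:
  2: probe_limits: 8 entries, threshold 4
  3: enter derive_floor: 8 items against 4
  4: hit index 1
  5: located slot 1
Execution walk:
  (no call completed)
Log origin:
  1: logged in main at line 18
  2: logged in probe_limits at line 9
  3: logged in derive_floor at line 2
A correct fix: line 3: replace `-2` with `0`.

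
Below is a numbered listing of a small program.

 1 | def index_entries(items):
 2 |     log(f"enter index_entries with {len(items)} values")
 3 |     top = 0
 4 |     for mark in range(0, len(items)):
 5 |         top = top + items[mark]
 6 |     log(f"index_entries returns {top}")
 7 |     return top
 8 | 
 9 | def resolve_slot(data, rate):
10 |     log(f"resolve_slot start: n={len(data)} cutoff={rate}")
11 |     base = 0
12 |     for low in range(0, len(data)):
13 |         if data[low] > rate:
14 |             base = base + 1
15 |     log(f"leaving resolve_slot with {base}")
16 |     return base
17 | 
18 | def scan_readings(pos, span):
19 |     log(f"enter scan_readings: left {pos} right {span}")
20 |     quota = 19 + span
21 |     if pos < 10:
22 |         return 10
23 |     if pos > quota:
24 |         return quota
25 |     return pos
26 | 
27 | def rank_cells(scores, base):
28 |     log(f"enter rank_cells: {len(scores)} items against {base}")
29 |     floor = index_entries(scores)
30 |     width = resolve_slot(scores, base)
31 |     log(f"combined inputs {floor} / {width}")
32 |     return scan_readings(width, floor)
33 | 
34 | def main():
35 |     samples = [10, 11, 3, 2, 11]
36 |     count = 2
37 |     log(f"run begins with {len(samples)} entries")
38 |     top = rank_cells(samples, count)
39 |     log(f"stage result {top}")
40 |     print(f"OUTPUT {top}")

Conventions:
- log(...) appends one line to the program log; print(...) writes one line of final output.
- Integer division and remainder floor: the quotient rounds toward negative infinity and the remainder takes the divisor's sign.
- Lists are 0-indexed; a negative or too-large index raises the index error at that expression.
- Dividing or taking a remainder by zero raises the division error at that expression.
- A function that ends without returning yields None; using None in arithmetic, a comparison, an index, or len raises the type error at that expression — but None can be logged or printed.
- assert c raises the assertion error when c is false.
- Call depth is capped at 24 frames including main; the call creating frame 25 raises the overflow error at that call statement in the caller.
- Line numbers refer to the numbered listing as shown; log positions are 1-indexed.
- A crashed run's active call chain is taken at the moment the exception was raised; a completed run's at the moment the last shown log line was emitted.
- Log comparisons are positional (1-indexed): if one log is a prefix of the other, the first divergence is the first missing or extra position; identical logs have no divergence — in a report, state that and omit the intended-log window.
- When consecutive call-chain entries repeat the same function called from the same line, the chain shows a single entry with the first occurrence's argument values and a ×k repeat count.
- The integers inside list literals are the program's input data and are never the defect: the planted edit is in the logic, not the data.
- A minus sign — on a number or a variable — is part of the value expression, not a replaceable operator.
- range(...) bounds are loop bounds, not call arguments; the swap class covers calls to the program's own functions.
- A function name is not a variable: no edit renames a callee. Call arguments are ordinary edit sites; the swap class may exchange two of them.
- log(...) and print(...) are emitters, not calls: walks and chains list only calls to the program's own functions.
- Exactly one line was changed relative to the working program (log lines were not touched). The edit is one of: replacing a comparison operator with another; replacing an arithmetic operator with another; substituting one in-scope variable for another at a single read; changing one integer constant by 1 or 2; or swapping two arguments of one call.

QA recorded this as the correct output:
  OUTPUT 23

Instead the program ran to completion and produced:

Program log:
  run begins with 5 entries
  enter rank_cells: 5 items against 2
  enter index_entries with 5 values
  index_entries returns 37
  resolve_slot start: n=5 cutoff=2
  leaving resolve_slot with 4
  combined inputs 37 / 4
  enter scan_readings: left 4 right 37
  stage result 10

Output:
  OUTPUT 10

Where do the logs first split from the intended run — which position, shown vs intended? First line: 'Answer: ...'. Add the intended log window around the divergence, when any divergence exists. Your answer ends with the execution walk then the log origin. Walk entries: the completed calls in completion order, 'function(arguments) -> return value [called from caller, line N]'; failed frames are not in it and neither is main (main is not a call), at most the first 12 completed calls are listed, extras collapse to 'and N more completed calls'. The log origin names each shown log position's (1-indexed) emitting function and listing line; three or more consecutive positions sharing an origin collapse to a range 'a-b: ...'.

Answer: position 8 — the shown line 'enter scan_readings: left 4 right 37' should read 'enter scan_readings: left 37 right 4'.
Intended log window:
  6: leaving resolve_slot with 4
  7: combined inputs 37 / 4
  8: enter scan_readings: left 37 right 4
  9: stage result 23
Execution walk:
  index_entries([10, 11, 3, 2, 11]) -> 37  [called from rank_cells, line 29]
  resolve_slot([10, 11, 3, 2, 11], 2) -> 4  [called from rank_cells, line 30]
  scan_readings(4, 37) -> 10  [called from rank_cells, line 32]
  rank_cells([10, 11, 3, 2, 11], 2) -> 10  [called from main, line 38]
Log line origins:
  1: logged in main at line 37
  2: logged in rank_cells at line 28
  3: logged in index_entries at line 2
  4: logged in index_entries at line 6
  5: logged in resolve_slot at line 10
  6: logged in resolve_slot at line 15
  7: logged in rank_cells at line 31
  8: logged in scan_readings at line 19
  9: logged in main at line 39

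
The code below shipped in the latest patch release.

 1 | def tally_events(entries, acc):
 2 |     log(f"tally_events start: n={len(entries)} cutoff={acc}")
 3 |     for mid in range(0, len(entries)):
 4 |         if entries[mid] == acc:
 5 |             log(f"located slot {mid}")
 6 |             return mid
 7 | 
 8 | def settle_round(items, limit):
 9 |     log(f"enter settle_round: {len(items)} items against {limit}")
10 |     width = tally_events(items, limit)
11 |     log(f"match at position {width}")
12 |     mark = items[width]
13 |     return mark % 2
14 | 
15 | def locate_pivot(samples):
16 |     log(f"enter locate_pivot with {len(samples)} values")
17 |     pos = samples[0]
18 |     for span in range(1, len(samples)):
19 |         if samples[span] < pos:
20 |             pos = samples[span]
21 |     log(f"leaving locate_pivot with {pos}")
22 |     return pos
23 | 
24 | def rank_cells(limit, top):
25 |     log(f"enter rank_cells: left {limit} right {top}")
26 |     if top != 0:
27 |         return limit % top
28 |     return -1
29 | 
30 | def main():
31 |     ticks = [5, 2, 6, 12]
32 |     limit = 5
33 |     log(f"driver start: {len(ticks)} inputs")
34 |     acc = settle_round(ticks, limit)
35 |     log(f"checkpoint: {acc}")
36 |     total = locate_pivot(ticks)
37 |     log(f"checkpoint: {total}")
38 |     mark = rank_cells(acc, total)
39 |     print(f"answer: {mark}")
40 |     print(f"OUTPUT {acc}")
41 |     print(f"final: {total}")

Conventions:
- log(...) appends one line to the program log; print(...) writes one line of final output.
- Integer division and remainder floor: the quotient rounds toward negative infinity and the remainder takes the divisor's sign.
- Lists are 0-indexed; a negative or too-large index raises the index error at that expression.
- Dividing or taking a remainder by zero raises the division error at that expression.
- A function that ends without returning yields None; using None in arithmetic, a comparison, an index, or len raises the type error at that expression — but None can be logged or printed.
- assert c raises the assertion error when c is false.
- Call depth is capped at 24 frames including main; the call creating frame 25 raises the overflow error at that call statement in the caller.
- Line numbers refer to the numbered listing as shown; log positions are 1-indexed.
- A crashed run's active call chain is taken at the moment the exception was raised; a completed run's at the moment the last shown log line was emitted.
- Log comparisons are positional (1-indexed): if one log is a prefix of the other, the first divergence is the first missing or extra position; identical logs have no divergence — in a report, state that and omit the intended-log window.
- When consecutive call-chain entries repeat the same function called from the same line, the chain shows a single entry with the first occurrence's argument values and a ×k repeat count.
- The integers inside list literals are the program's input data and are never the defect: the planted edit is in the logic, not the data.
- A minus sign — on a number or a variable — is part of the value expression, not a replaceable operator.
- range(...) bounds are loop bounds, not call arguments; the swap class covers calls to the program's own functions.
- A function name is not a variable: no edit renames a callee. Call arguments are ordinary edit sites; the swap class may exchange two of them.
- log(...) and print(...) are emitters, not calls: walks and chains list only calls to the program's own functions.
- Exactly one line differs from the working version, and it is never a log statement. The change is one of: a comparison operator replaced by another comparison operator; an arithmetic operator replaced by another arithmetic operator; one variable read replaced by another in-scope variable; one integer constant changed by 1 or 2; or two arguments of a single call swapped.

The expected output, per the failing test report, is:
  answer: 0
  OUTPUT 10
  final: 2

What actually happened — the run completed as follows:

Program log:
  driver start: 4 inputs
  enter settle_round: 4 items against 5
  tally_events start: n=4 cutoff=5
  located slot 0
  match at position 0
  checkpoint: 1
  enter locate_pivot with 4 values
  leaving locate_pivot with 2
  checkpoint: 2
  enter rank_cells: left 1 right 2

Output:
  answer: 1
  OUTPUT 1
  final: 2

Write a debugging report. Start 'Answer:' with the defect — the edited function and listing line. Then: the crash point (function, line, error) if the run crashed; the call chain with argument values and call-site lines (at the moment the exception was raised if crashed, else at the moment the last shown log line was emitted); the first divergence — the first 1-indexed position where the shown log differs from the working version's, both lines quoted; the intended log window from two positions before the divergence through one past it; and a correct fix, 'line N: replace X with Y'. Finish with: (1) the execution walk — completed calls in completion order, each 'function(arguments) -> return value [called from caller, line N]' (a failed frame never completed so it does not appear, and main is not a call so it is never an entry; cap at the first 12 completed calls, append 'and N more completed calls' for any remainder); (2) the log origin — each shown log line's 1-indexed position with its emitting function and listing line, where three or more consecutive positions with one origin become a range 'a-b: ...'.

Answer: the defect is in settle_round at line 13.
Key observation: The log first diverges at position 6: the faulty run prints 'checkpoint: 1' where the working version prints 'checkpoint: 10'.
Call chain: main -> rank_cells(1, 2) (called at line 38).
First divergence: position 6 — shown 'checkpoint: 1', intended 'checkpoint: 10'.
Intended log window:
  4: located slot 0
  5: match at position 0
  6: checkpoint: 10
  7: enter locate_pivot with 4 values
Execution walk:
  tally_events([5, 2, 6, 12], 5) -> 0  [called from settle_round, line 10]
  settle_round([5, 2, 6, 12], 5) -> 1  [called from main, line 34]
  locate_pivot([5, 2, 6, 12]) -> 2  [called from main, line 36]
  rank_cells(1, 2) -> 1  [called from main, line 38]
Origin of each log line:
  1 — main, line 33
  2 — settle_round, line 9
  3 — tally_events, line 2
  4 — tally_events, line 5
  5 — settle_round, line 11
  6 — main, line 35
  7 — locate_pivot, line 16
  8 — locate_pivot, line 21
  9 — main, line 37
  10 — rank_cells, line 25
A correct fix: line 13: replace `%` with `*`.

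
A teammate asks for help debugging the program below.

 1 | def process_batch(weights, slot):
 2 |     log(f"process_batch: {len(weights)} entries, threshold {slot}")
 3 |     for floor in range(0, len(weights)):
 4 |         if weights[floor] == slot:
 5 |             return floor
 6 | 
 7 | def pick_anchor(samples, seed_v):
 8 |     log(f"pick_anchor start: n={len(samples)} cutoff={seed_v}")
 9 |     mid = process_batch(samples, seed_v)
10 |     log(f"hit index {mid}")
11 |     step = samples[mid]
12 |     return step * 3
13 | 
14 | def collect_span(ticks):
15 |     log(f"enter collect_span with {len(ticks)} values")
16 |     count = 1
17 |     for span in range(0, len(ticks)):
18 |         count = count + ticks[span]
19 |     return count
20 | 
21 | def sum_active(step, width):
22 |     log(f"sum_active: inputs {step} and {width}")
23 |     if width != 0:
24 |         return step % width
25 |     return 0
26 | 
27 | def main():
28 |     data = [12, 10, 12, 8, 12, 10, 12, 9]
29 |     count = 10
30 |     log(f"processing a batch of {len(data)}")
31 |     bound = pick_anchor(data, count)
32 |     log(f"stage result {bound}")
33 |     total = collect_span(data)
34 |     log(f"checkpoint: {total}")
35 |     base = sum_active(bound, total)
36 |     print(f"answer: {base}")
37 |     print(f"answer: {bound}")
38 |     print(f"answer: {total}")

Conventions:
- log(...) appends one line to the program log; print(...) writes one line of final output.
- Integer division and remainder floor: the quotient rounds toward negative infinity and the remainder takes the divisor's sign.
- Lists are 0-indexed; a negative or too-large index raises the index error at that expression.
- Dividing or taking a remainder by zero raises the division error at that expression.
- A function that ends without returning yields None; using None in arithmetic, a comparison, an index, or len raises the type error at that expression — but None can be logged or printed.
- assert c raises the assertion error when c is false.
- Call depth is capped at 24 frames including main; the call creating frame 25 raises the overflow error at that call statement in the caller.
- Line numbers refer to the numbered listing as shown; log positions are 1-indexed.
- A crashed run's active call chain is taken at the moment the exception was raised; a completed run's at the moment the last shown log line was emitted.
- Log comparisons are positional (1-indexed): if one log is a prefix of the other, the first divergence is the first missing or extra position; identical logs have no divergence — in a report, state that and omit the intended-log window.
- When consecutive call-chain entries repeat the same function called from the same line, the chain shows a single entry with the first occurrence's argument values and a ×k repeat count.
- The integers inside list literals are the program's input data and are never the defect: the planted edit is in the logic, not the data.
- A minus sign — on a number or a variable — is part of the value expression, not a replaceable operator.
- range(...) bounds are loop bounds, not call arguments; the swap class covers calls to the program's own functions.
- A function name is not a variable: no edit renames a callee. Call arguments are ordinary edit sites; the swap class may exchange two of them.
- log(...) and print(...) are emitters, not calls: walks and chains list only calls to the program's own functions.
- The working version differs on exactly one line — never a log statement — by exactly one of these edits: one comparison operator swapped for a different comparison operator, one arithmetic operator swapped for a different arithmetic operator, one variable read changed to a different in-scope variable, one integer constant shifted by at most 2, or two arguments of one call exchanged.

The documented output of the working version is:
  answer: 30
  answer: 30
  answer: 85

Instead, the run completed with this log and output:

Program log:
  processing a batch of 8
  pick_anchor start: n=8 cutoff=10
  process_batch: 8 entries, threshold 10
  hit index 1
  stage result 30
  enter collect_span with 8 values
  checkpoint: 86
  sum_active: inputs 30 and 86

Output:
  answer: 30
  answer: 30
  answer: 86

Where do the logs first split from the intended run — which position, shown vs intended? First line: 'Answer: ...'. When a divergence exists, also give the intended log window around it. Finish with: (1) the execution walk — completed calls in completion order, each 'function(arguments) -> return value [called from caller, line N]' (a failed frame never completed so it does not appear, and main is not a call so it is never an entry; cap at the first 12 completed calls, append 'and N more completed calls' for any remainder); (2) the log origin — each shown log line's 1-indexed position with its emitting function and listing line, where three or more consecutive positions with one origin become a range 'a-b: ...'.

Answer: position 7 — shown 'checkpoint: 86', intended 'checkpoint: 85'.
Intended log window:
  5: stage result 30
  6: enter collect_span with 8 values
  7: checkpoint: 85
  8: sum_active: inputs 30 and 85
Execution walk:
  process_batch([12, 10, 12, 8, 12, 10, 12, 9], 10) -> 1  [called from pick_anchor, line 9]
  pick_anchor([12, 10, 12, 8, 12, 10, 12, 9], 10) -> 30  [called from main, line 31]
  collect_span([12, 10, 12, 8, 12, 10, 12, 9]) -> 86  [called from main, line 33]
  sum_active(30, 86) -> 30  [called from main, line 35]
Log line origins:
  1 — main, line 30
  2 — pick_anchor, line 8
  3 — process_batch, line 2
  4 — pick_anchor, line 10
  5 — main, line 32
  6 — collect_span, line 15
  7 — main, line 34
  8 — sum_active, line 22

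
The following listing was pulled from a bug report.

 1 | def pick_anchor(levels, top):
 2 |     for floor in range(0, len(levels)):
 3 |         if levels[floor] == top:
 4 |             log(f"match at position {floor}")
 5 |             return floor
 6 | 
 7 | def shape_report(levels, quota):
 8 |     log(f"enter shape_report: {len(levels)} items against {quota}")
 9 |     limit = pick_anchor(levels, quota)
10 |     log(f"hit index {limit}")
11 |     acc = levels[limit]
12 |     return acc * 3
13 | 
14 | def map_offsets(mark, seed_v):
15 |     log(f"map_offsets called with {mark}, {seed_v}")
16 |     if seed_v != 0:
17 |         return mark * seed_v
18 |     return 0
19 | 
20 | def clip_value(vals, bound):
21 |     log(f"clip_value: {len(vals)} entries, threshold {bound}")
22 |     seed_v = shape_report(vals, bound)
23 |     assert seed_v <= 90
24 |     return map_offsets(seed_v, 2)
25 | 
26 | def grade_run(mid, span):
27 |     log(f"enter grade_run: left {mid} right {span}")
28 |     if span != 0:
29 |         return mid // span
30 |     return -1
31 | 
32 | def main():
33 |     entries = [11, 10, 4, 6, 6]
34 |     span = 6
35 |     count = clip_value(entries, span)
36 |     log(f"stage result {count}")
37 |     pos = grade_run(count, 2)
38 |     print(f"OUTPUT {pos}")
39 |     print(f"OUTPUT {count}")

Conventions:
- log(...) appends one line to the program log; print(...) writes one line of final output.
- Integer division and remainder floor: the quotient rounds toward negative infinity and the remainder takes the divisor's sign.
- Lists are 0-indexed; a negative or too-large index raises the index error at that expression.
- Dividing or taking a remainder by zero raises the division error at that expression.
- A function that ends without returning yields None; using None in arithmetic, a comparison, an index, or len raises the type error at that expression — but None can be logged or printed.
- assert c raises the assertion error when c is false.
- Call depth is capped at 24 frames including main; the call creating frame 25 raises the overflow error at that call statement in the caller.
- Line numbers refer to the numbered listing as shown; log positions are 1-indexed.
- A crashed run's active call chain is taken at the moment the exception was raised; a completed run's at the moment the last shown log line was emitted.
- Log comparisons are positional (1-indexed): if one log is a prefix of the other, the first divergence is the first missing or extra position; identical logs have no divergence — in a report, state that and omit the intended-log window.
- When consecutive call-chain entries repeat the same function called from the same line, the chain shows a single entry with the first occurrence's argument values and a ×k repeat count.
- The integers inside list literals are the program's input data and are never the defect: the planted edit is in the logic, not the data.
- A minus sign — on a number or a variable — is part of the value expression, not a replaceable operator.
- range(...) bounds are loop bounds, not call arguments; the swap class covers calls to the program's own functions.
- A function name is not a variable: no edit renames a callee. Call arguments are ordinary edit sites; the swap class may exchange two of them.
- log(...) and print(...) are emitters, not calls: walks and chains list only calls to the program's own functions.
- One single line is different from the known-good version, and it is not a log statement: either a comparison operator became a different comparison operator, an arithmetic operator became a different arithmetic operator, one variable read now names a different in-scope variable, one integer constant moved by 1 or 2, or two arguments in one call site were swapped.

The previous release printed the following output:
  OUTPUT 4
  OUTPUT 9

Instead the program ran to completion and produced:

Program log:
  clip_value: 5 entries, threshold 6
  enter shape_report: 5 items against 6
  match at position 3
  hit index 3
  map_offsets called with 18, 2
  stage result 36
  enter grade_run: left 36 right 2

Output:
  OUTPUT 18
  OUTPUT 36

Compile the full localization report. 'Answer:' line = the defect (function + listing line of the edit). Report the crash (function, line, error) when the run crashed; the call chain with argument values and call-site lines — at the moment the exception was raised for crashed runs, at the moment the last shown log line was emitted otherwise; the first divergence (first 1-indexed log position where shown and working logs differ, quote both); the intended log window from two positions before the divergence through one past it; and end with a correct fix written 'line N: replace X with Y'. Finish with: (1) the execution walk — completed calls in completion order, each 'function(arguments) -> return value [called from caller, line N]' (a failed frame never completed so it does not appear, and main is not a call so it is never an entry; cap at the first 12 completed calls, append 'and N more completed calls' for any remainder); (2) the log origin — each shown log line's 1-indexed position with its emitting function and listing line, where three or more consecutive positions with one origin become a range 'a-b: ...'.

Answer: the defect is in map_offsets at line 17.
Key observation: Everything matches until log position 6, which reads 'stage result 36' in place of 'stage result 9'.
Call chain: main -> grade_run(36, 2) (called at line 37).
First divergence: position 6 — the shown line 'stage result 36' should read 'stage result 9'.
Intended log window:
  4: hit index 3
  5: map_offsets called with 18, 2
  6: stage result 9
  7: enter grade_run: left 9 right 2
Execution walk:
  pick_anchor([11, 10, 4, 6, 6], 6) -> 3  [called from shape_report, line 9]
  shape_report([11, 10, 4, 6, 6], 6) -> 18  [called from clip_value, line 22]
  map_offsets(18, 2) -> 36  [called from clip_value, line 24]
  clip_value([11, 10, 4, 6, 6], 6) -> 36  [called from main, line 35]
  grade_run(36, 2) -> 18  [called from main, line 37]
Origin of each log line:
  1: logged in clip_value at line 21
  2: logged in shape_report at line 8
  3: logged in pick_anchor at line 4
  4: logged in shape_report at line 10
  5: logged in map_offsets at line 15
  6: logged in main at line 36
  7: logged in grade_run at line 27
A correct fix: line 17: replace `*` with `//`.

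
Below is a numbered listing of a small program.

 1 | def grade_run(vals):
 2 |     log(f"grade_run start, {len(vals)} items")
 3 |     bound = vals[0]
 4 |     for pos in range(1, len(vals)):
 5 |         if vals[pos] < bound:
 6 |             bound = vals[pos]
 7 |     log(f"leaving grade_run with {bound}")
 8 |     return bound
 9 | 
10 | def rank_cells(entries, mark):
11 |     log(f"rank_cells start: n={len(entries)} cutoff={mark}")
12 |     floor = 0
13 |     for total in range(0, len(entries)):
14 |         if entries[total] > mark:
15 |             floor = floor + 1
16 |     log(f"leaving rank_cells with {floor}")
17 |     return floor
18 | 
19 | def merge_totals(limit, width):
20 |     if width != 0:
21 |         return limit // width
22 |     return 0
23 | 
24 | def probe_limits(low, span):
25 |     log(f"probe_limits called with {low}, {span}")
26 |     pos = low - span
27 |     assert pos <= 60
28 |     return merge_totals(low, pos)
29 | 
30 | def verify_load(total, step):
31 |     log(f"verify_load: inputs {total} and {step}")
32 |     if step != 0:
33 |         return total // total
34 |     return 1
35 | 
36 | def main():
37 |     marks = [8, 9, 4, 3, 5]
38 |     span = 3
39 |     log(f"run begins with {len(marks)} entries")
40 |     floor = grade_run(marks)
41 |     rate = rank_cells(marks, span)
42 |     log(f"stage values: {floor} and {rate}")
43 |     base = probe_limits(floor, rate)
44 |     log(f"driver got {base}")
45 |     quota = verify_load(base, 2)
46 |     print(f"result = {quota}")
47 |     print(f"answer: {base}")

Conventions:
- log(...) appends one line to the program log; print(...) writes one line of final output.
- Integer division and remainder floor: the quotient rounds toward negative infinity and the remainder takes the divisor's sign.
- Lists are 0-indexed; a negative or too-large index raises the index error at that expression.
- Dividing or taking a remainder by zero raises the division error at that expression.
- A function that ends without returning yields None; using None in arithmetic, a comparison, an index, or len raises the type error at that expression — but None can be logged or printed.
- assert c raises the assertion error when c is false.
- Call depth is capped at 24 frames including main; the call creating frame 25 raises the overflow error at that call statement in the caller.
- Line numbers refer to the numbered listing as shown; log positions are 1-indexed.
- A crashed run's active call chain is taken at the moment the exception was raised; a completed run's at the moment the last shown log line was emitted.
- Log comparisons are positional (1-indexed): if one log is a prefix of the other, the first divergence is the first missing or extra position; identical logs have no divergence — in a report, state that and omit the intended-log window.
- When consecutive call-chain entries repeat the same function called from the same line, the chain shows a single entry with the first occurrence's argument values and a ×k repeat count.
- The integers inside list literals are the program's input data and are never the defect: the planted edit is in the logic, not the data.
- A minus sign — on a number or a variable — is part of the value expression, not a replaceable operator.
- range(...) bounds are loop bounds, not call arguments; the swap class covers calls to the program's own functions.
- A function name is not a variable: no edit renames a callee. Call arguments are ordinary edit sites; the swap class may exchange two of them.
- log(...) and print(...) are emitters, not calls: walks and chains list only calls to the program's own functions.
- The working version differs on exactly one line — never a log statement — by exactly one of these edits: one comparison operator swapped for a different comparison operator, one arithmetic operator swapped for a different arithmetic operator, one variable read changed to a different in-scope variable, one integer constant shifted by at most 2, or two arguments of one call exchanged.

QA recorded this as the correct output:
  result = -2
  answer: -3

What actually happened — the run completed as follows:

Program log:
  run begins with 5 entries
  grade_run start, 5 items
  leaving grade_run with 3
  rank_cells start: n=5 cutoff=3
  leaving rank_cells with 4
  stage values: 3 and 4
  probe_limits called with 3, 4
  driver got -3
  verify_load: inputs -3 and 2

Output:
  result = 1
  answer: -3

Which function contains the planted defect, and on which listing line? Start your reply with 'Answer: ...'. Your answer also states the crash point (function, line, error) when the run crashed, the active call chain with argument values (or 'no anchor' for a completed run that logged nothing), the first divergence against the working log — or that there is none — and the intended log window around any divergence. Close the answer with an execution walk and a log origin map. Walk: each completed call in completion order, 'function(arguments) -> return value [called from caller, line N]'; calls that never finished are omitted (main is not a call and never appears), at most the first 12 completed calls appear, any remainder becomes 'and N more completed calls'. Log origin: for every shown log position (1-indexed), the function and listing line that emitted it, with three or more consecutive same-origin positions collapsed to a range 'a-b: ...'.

Answer: the defect is in verify_load at line 33.
The tell: The two runs log identically and part ways only at the printed values.
Call chain: main -> verify_load(-3, 2) (called at line 45).
First divergence: none (the log streams are identical).
Execution walk:
  grade_run([8, 9, 4, 3, 5]) -> 3  [called from main, line 40]
  rank_cells([8, 9, 4, 3, 5], 3) -> 4  [called from main, line 41]
  merge_totals(3, -1) -> -3  [called from probe_limits, line 28]
  probe_limits(3, 4) -> -3  [called from main, line 43]
  verify_load(-3, 2) -> 1  [called from main, line 45]
Log origin:
  1: from main, line 39
  2: from grade_run, line 2
  3: from grade_run, line 7
  4: from rank_cells, line 11
  5: from rank_cells, line 16
  6: from main, line 42
  7: from probe_limits, line 25
  8: from main, line 44
  9: from verify_load, line 31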